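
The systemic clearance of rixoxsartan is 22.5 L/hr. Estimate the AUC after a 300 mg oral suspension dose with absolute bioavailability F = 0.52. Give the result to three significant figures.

AUC = 6.93 mg/L·hr

AUC_0→∞ = F × Dose / CL
        = 0.52 × 300 / 22.5 = 6.93333 mg/L·hr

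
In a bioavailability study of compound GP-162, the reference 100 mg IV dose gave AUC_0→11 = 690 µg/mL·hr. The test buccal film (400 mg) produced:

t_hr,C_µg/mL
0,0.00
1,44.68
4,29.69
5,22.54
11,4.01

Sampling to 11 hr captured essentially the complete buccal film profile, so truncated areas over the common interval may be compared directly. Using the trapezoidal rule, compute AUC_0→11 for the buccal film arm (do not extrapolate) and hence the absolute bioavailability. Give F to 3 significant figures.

Trapezoidal AUC_0→11 (buccal film):
  [0→1]: (0.00+44.68)/2 × 1 = 22.34
  [1→4]: (44.68+29.69)/2 × 3 = 111.555
  [4→5]: (29.69+22.54)/2 × 1 = 26.115
  [5→11]: (22.54+4.01)/2 × 6 = 79.65
  Sum = 239.66 µg/mL·hr
F = (AUC_ev/D_ev)/(AUC_iv/D_iv) = (239.66/400)/(690/100) = 0.59915/6.9 = 0.0868

F = 0.0868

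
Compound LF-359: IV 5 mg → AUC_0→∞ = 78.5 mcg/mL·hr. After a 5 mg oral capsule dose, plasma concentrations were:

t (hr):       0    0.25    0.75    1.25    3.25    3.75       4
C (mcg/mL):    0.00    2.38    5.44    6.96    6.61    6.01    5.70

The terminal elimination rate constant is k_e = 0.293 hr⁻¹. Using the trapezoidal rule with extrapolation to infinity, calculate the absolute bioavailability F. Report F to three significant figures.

F = 0.548

Trapezoidal AUC_0→4 (oral capsule):
  [0→0.25]: (0.00+2.38)/2 × 0.25 = 0.2975
  [0.25→0.75]: (2.38+5.44)/2 × 0.5 = 1.955
  [0.75→1.25]: (5.44+6.96)/2 × 0.5 = 3.1
  [1.25→3.25]: (6.96+6.61)/2 × 2 = 13.57
  [3.25→3.75]: (6.61+6.01)/2 × 0.5 = 3.155
  [3.75→4]: (6.01+5.70)/2 × 0.25 = 1.46375
  Sum = 23.54125 mcg/mL·hr
Tail: C_last/k_e = 5.70/0.293 = 19.454
AUC_0→∞ (oral capsule) = 23.54125 + 19.454 = 42.99525 mcg/mL·hr
F = (AUC_ev/D_ev)/(AUC_iv/D_iv) = (42.99525/5)/(78.5/5) = 8.59905/15.7 = 0.5477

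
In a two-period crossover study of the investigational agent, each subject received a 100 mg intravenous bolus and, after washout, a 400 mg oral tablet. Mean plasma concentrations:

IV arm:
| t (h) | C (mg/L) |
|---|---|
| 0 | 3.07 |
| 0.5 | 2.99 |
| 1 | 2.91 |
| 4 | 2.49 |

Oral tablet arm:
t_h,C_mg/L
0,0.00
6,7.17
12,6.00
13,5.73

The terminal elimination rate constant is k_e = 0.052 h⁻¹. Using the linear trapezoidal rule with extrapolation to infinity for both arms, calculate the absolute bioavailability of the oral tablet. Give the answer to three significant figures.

F = 0.751

Trapezoidal AUC_0→4 (IV):
  [0→0.5]: (3.07+2.99)/2 × 0.5 = 1.515
  [0.5→1]: (2.99+2.91)/2 × 0.5 = 1.475
  [1→4]: (2.91+2.49)/2 × 3 = 8.1
  Sum = 11.09 mg/L·h
IV tail: 2.49/0.052 = 47.885; AUC_iv,0→∞ = 11.09 + 47.885 = 58.975 mg/L·h
Trapezoidal AUC_0→13 (oral tablet):
  [0→6]: (0.00+7.17)/2 × 6 = 21.51
  [6→12]: (7.17+6.00)/2 × 6 = 39.51
  [12→13]: (6.00+5.73)/2 × 1 = 5.865
  Sum = 66.885 mg/L·h
oral tablet tail: 5.73/0.052 = 110.192; AUC_ev,0→∞ = 66.885 + 110.192 = 177.077 mg/L·h
F = (AUC_ev/D_ev)/(AUC_iv/D_iv) = (177.077/400)/(58.975/100) = 0.4426925/0.58975 = 0.7506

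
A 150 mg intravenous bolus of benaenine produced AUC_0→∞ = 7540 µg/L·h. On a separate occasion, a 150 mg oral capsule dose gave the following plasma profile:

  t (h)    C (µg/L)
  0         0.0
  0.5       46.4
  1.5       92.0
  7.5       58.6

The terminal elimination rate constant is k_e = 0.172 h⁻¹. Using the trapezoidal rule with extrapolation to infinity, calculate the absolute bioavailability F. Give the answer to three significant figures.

F = 0.116

Trapezoidal AUC_0→7.5 (oral capsule):
  [0→0.5]: (0.0+46.4)/2 × 0.5 = 11.6
  [0.5→1.5]: (46.4+92.0)/2 × 1 = 69.2
  [1.5→7.5]: (92.0+58.6)/2 × 6 = 451.8
  Sum = 532.6 µg/L·h
Tail: C_last/k_e = 58.6/0.172 = 340.698
AUC_0→∞ (oral capsule) = 532.6 + 340.698 = 873.298 µg/L·h
F = (AUC_ev/D_ev)/(AUC_iv/D_iv) = (873.298/150)/(7540/150) = 5.82199/50.2667 = 0.1158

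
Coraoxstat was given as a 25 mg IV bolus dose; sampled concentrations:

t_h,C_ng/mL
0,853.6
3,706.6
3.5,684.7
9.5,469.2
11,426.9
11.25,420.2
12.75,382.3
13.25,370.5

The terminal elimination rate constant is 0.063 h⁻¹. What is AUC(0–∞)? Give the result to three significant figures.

AUC = 13600 ng/mL·h

Trapezoidal AUC_0→13.25:
  [0→3]: (853.6+706.6)/2 × 3 = 2340.3
  [3→3.5]: (706.6+684.7)/2 × 0.5 = 347.825
  [3.5→9.5]: (684.7+469.2)/2 × 6 = 3461.7
  [9.5→11]: (469.2+426.9)/2 × 1.5 = 672.075
  [11→11.25]: (426.9+420.2)/2 × 0.25 = 105.8875
  [11.25→12.75]: (420.2+382.3)/2 × 1.5 = 601.875
  [12.75→13.25]: (382.3+370.5)/2 × 0.5 = 188.2
  Sum = 7717.8625 ng/mL·h
Extrapolated tail: C_last / k_e = 370.5 / 0.063 = 5880.952
AUC_0→∞ = 7717.8625 + 5880.952 = 13598.8145 ng/mL·h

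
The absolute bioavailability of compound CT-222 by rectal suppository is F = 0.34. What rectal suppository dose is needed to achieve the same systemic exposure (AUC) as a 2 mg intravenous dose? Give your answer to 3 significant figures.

For equal systemic exposure: F × D_ev = D_iv
D_ev = D_iv / F = 2 / 0.34 = 5.88235 mg

D_rectal = 5.88 mg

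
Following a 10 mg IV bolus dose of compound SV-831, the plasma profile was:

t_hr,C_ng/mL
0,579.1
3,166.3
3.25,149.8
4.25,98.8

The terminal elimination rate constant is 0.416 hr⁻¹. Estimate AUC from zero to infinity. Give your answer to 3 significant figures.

Trapezoidal AUC_0→4.25:
  [0→3]: (579.1+166.3)/2 × 3 = 1118.1
  [3→3.25]: (166.3+149.8)/2 × 0.25 = 39.5125
  [3.25→4.25]: (149.8+98.8)/2 × 1 = 124.3
  Sum = 1281.9125 ng/mL·hr
Extrapolated tail: C_last / k_e = 98.8 / 0.416 = 237.500
AUC_0→∞ = 1281.9125 + 237.500 = 1519.4125 ng/mL·hr

AUC = 1520 ng/mL·hr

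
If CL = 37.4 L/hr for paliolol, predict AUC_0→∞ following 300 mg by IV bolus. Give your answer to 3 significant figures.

AUC_0→∞ = Dose_iv / CL
        = 300 / 37.4 = 8.02139 mg/L·hr

AUC = 8.02 mg/L·hr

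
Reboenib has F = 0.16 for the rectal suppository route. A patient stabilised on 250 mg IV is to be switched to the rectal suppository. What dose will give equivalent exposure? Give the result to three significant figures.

D_rectal = 1560 mg

For equal systemic exposure: F × D_ev = D_iv
D_ev = D_iv / F = 250 / 0.16 = 1562.5 mg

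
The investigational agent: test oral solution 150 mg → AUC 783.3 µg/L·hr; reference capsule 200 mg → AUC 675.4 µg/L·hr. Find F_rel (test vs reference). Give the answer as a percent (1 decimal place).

F_rel = (AUC_test/D_test) / (AUC_ref/D_ref)
      = (783.3/150) / (675.4/200)
      = 5.222 / 3.377 = 1.5463 = 154.63%

F_rel = 154.6%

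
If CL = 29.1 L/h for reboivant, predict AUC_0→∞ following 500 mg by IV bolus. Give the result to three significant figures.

AUC_0→∞ = Dose_iv / CL
        = 500 / 29.1 = 17.1821 mg/L·h

AUC = 17.2 mg/L·h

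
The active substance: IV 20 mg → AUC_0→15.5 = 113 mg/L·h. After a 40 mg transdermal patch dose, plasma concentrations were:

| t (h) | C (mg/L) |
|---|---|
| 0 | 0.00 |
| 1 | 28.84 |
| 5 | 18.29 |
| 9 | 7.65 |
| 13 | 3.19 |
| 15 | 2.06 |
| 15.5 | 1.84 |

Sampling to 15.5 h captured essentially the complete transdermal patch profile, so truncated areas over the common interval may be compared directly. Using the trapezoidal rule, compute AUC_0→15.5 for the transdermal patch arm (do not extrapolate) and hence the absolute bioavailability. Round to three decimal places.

F = 0.834

Trapezoidal AUC_0→15.5 (transdermal patch):
  [0→1]: (0.00+28.84)/2 × 1 = 14.42
  [1→5]: (28.84+18.29)/2 × 4 = 94.26
  [5→9]: (18.29+7.65)/2 × 4 = 51.88
  [9→13]: (7.65+3.19)/2 × 4 = 21.68
  [13→15]: (3.19+2.06)/2 × 2 = 5.25
  [15→15.5]: (2.06+1.84)/2 × 0.5 = 0.975
  Sum = 188.465 mg/L·h
F = (AUC_ev/D_ev)/(AUC_iv/D_iv) = (188.465/40)/(113/20) = 4.711625/5.65 = 0.8339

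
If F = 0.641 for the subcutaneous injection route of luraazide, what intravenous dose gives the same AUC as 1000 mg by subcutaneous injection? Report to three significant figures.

Systemic exposure from an extravascular dose = F × D_ev, so the equivalent IV dose is F × D_ev.
D_iv = F × D_ev = 0.641 × 1000 = 641 mg

D_iv = 641 mg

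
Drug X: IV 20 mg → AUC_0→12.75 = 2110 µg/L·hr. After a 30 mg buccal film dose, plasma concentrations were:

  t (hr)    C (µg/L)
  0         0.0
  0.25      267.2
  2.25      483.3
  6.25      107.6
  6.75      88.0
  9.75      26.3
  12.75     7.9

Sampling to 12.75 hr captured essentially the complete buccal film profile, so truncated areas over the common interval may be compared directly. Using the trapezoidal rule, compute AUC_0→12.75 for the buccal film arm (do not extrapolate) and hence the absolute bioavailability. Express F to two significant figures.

Trapezoidal AUC_0→12.75 (buccal film):
  [0→0.25]: (0.0+267.2)/2 × 0.25 = 33.4
  [0.25→2.25]: (267.2+483.3)/2 × 2 = 750.5
  [2.25→6.25]: (483.3+107.6)/2 × 4 = 1181.8
  [6.25→6.75]: (107.6+88.0)/2 × 0.5 = 48.9
  [6.75→9.75]: (88.0+26.3)/2 × 3 = 171.45
  [9.75→12.75]: (26.3+7.9)/2 × 3 = 51.3
  Sum = 2237.35 µg/L·hr
F = (AUC_ev/D_ev)/(AUC_iv/D_iv) = (2237.35/30)/(2110/20) = 74.5783/105.5 = 0.7069

F = 0.71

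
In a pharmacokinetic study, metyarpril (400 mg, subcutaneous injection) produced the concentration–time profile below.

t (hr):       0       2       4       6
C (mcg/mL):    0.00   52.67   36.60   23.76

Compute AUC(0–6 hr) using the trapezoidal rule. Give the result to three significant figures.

Trapezoidal AUC_0→6:
  [0→2]: (0.00+52.67)/2 × 2 = 52.67
  [2→4]: (52.67+36.60)/2 × 2 = 89.27
  [4→6]: (36.60+23.76)/2 × 2 = 60.36
  Sum = 202.3 mcg/mL·hr

AUC = 202 mcg/mL·hr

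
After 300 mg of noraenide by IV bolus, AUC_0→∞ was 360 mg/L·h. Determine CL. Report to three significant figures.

CL = Dose_iv / AUC_0→∞
   = 300 / 360 = 0.833333 L/h

CL = 0.833 L/h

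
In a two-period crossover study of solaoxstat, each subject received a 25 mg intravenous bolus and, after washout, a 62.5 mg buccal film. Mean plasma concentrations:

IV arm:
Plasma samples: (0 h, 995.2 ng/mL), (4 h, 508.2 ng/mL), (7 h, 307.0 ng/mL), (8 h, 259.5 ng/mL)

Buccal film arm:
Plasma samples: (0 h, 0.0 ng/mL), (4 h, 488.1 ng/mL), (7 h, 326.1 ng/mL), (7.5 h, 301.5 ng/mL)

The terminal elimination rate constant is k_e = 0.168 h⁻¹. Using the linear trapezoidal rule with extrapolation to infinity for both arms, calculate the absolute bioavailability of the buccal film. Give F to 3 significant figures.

Trapezoidal AUC_0→8 (IV):
  [0→4]: (995.2+508.2)/2 × 4 = 3006.8
  [4→7]: (508.2+307.0)/2 × 3 = 1222.8
  [7→8]: (307.0+259.5)/2 × 1 = 283.25
  Sum = 4512.85 ng/mL·h
IV tail: 259.5/0.168 = 1544.643; AUC_iv,0→∞ = 4512.85 + 1544.643 = 6057.493 ng/mL·h
Trapezoidal AUC_0→7.5 (buccal film):
  [0→4]: (0.0+488.1)/2 × 4 = 976.2
  [4→7]: (488.1+326.1)/2 × 3 = 1221.3
  [7→7.5]: (326.1+301.5)/2 × 0.5 = 156.9
  Sum = 2354.4 ng/mL·h
buccal film tail: 301.5/0.168 = 1794.643; AUC_ev,0→∞ = 2354.4 + 1794.643 = 4149.043 ng/mL·h
F = (AUC_ev/D_ev)/(AUC_iv/D_iv) = (4149.043/62.5)/(6057.493/25) = 66.384688/242.29972 = 0.2740

F = 0.274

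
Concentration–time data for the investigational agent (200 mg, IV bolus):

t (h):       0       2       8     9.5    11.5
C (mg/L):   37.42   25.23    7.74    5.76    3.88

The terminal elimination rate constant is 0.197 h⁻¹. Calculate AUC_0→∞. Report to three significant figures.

AUC = 201 mg/L·h

Trapezoidal AUC_0→11.5:
  [0→2]: (37.42+25.23)/2 × 2 = 62.65
  [2→8]: (25.23+7.74)/2 × 6 = 98.91
  [8→9.5]: (7.74+5.76)/2 × 1.5 = 10.125
  [9.5→11.5]: (5.76+3.88)/2 × 2 = 9.64
  Sum = 181.325 mg/L·h
Extrapolated tail: C_last / k_e = 3.88 / 0.197 = 19.695
AUC_0→∞ = 181.325 + 19.695 = 201.02 mg/L·h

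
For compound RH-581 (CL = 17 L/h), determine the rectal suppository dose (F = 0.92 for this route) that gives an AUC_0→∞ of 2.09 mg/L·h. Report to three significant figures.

Dose = 38.6 mg

Dose = CL × AUC_0→∞ / F
     = 17 × 2.09 / 0.92 = 38.6196 mg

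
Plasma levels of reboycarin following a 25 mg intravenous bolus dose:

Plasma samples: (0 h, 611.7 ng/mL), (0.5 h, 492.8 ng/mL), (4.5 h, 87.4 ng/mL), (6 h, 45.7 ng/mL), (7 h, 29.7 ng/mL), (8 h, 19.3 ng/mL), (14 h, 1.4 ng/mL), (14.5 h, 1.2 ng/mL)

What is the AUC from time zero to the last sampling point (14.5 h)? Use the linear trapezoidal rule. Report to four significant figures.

AUC = 1661 ng/mL·h

Trapezoidal AUC_0→14.5:
  [0→0.5]: (611.7+492.8)/2 × 0.5 = 276.125
  [0.5→4.5]: (492.8+87.4)/2 × 4 = 1160.4
  [4.5→6]: (87.4+45.7)/2 × 1.5 = 99.825
  [6→7]: (45.7+29.7)/2 × 1 = 37.7
  [7→8]: (29.7+19.3)/2 × 1 = 24.5
  [8→14]: (19.3+1.4)/2 × 6 = 62.1
  [14→14.5]: (1.4+1.2)/2 × 0.5 = 0.65
  Sum = 1661.3 ng/mL·h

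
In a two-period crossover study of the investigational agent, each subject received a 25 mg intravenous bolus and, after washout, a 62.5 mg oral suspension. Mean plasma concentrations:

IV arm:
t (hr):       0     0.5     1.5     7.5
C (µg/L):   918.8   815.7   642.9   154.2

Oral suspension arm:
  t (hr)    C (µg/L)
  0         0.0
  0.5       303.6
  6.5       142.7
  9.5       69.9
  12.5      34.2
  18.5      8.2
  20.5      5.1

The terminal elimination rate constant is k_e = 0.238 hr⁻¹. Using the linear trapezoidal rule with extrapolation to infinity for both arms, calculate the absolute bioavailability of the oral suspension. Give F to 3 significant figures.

F = 0.195

Trapezoidal AUC_0→7.5 (IV):
  [0→0.5]: (918.8+815.7)/2 × 0.5 = 433.625
  [0.5→1.5]: (815.7+642.9)/2 × 1 = 729.3
  [1.5→7.5]: (642.9+154.2)/2 × 6 = 2391.3
  Sum = 3554.225 µg/L·hr
IV tail: 154.2/0.238 = 647.899; AUC_iv,0→∞ = 3554.225 + 647.899 = 4202.124 µg/L·hr
Trapezoidal AUC_0→20.5 (oral suspension):
  [0→0.5]: (0.0+303.6)/2 × 0.5 = 75.9
  [0.5→6.5]: (303.6+142.7)/2 × 6 = 1338.9
  [6.5→9.5]: (142.7+69.9)/2 × 3 = 318.9
  [9.5→12.5]: (69.9+34.2)/2 × 3 = 156.15
  [12.5→18.5]: (34.2+8.2)/2 × 6 = 127.2
  [18.5→20.5]: (8.2+5.1)/2 × 2 = 13.3
  Sum = 2030.35 µg/L·hr
oral suspension tail: 5.1/0.238 = 21.429; AUC_ev,0→∞ = 2030.35 + 21.429 = 2051.779 µg/L·hr
F = (AUC_ev/D_ev)/(AUC_iv/D_iv) = (2051.779/62.5)/(4202.124/25) = 32.828464/168.08496 = 0.1953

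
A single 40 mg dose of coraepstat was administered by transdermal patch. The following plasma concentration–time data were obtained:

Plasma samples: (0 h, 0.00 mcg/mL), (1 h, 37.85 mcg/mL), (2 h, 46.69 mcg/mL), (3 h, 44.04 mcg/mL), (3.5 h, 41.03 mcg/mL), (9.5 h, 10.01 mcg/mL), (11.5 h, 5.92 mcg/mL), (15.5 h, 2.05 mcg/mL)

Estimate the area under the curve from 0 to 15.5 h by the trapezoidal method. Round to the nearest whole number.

Trapezoidal AUC_0→15.5:
  [0→1]: (0.00+37.85)/2 × 1 = 18.925
  [1→2]: (37.85+46.69)/2 × 1 = 42.27
  [2→3]: (46.69+44.04)/2 × 1 = 45.365
  [3→3.5]: (44.04+41.03)/2 × 0.5 = 21.2675
  [3.5→9.5]: (41.03+10.01)/2 × 6 = 153.12
  [9.5→11.5]: (10.01+5.92)/2 × 2 = 15.93
  [11.5→15.5]: (5.92+2.05)/2 × 4 = 15.94
  Sum = 312.8175 mcg/mL·h

AUC = 313 mcg/mL·h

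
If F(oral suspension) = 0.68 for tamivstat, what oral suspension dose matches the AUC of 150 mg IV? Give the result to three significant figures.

For equal systemic exposure: F × D_ev = D_iv
D_ev = D_iv / F = 150 / 0.68 = 220.588 mg

D_oral = 221 mg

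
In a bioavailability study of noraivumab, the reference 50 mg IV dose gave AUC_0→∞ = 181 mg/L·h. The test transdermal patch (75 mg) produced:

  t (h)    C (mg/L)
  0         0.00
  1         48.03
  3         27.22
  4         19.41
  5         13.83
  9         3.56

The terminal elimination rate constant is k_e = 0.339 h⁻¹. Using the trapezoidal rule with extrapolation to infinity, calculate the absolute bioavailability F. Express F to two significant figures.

F = 0.68

Trapezoidal AUC_0→9 (transdermal patch):
  [0→1]: (0.00+48.03)/2 × 1 = 24.015
  [1→3]: (48.03+27.22)/2 × 2 = 75.25
  [3→4]: (27.22+19.41)/2 × 1 = 23.315
  [4→5]: (19.41+13.83)/2 × 1 = 16.62
  [5→9]: (13.83+3.56)/2 × 4 = 34.78
  Sum = 173.98 mg/L·h
Tail: C_last/k_e = 3.56/0.339 = 10.501
AUC_0→∞ (transdermal patch) = 173.98 + 10.501 = 184.481 mg/L·h
F = (AUC_ev/D_ev)/(AUC_iv/D_iv) = (184.481/75)/(181/50) = 2.45975/3.62 = 0.6795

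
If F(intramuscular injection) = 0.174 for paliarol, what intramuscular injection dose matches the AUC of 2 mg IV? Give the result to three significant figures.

D_intramuscular = 11.5 mg

For equal systemic exposure: F × D_ev = D_iv
D_ev = D_iv / F = 2 / 0.174 = 11.4943 mg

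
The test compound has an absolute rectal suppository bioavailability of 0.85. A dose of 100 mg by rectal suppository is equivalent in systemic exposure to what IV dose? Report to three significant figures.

D_iv = 85.0 mg

Systemic exposure from an extravascular dose = F × D_ev, so the equivalent IV dose is F × D_ev.
D_iv = F × D_ev = 0.85 × 100 = 85 mg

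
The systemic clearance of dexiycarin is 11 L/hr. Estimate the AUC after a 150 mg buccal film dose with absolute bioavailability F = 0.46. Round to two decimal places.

AUC = 6.27 mg/L·hr

AUC_0→∞ = F × Dose / CL
        = 0.46 × 150 / 11 = 6.27273 mg/L·hr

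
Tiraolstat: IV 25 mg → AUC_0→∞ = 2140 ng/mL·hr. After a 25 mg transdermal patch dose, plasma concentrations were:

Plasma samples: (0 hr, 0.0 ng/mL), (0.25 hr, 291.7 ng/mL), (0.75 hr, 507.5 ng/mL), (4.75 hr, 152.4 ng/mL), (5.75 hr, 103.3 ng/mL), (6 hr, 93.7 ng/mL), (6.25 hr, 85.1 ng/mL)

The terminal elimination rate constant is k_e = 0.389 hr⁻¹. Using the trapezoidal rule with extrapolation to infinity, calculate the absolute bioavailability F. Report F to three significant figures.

Trapezoidal AUC_0→6.25 (transdermal patch):
  [0→0.25]: (0.0+291.7)/2 × 0.25 = 36.4625
  [0.25→0.75]: (291.7+507.5)/2 × 0.5 = 199.8
  [0.75→4.75]: (507.5+152.4)/2 × 4 = 1319.8
  [4.75→5.75]: (152.4+103.3)/2 × 1 = 127.85
  [5.75→6]: (103.3+93.7)/2 × 0.25 = 24.625
  [6→6.25]: (93.7+85.1)/2 × 0.25 = 22.35
  Sum = 1730.8875 ng/mL·hr
Tail: C_last/k_e = 85.1/0.389 = 218.766
AUC_0→∞ (transdermal patch) = 1730.8875 + 218.766 = 1949.6535 ng/mL·hr
F = (AUC_ev/D_ev)/(AUC_iv/D_iv) = (1949.6535/25)/(2140/25) = 77.98614/85.6 = 0.9111

F = 0.911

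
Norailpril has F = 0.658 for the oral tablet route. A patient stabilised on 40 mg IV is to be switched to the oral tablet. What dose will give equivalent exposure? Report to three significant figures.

D_oral = 60.8 mg

For equal systemic exposure: F × D_ev = D_iv
D_ev = D_iv / F = 40 / 0.658 = 60.7903 mg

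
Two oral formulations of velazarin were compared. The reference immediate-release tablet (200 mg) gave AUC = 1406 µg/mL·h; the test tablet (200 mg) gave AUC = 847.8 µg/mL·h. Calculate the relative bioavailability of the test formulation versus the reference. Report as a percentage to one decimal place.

F_rel = (AUC_test/D_test) / (AUC_ref/D_ref)
      = (847.8/200) / (1406/200)
      = 4.239 / 7.03 = 0.6030 = 60.30%

F_rel = 60.3%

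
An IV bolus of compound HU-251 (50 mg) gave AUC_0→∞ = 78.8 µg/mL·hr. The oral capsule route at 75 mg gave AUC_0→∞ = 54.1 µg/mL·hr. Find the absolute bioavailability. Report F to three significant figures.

F = 0.458

F = (AUC_ev / D_ev) / (AUC_iv / D_iv)
  = (54.1/75) / (78.8/50)
  = 0.721333 / 1.576 = 0.4577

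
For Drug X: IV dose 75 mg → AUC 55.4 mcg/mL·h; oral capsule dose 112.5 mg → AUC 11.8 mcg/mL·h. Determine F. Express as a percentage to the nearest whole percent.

F = (AUC_ev / D_ev) / (AUC_iv / D_iv)
  = (11.8/112.5) / (55.4/75)
  = 0.104889 / 0.738667 = 0.1420
  = 14.20%

F = 14%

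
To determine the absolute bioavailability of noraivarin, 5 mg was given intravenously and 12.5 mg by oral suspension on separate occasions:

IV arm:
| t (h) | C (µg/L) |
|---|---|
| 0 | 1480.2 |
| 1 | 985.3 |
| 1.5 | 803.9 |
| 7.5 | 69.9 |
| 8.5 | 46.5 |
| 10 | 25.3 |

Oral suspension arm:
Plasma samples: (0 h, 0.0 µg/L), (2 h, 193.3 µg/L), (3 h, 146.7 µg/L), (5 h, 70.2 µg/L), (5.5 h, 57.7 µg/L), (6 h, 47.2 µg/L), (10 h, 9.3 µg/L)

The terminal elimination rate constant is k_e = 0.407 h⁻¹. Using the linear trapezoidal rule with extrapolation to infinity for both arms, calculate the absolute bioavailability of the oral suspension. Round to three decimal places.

F = 0.069

Trapezoidal AUC_0→10 (IV):
  [0→1]: (1480.2+985.3)/2 × 1 = 1232.75
  [1→1.5]: (985.3+803.9)/2 × 0.5 = 447.3
  [1.5→7.5]: (803.9+69.9)/2 × 6 = 2621.4
  [7.5→8.5]: (69.9+46.5)/2 × 1 = 58.2
  [8.5→10]: (46.5+25.3)/2 × 1.5 = 53.85
  Sum = 4413.5 µg/L·h
IV tail: 25.3/0.407 = 62.162; AUC_iv,0→∞ = 4413.5 + 62.162 = 4475.662 µg/L·h
Trapezoidal AUC_0→10 (oral suspension):
  [0→2]: (0.0+193.3)/2 × 2 = 193.3
  [2→3]: (193.3+146.7)/2 × 1 = 170.0
  [3→5]: (146.7+70.2)/2 × 2 = 216.9
  [5→5.5]: (70.2+57.7)/2 × 0.5 = 31.975
  [5.5→6]: (57.7+47.2)/2 × 0.5 = 26.225
  [6→10]: (47.2+9.3)/2 × 4 = 113.0
  Sum = 751.4 µg/L·h
oral suspension tail: 9.3/0.407 = 22.850; AUC_ev,0→∞ = 751.4 + 22.850 = 774.25 µg/L·h
F = (AUC_ev/D_ev)/(AUC_iv/D_iv) = (774.25/12.5)/(4475.662/5) = 61.94/895.1324 = 0.0692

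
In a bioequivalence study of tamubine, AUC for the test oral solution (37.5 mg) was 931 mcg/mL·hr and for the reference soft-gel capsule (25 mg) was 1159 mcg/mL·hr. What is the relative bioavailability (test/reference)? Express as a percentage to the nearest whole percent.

F_rel = (AUC_test/D_test) / (AUC_ref/D_ref)
      = (931/37.5) / (1159/25)
      = 24.8267 / 46.36 = 0.5355 = 53.55%

F_rel = 54%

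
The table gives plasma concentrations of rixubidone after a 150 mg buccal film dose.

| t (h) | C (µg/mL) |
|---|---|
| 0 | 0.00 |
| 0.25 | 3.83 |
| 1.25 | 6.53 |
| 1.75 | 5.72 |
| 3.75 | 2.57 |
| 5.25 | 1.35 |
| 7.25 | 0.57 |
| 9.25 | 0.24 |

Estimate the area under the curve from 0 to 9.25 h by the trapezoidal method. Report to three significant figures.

Trapezoidal AUC_0→9.25:
  [0→0.25]: (0.00+3.83)/2 × 0.25 = 0.47875
  [0.25→1.25]: (3.83+6.53)/2 × 1 = 5.18
  [1.25→1.75]: (6.53+5.72)/2 × 0.5 = 3.0625
  [1.75→3.75]: (5.72+2.57)/2 × 2 = 8.29
  [3.75→5.25]: (2.57+1.35)/2 × 1.5 = 2.94
  [5.25→7.25]: (1.35+0.57)/2 × 2 = 1.92
  [7.25→9.25]: (0.57+0.24)/2 × 2 = 0.81
  Sum = 22.68125 µg/mL·h

AUC = 22.7 µg/mL·h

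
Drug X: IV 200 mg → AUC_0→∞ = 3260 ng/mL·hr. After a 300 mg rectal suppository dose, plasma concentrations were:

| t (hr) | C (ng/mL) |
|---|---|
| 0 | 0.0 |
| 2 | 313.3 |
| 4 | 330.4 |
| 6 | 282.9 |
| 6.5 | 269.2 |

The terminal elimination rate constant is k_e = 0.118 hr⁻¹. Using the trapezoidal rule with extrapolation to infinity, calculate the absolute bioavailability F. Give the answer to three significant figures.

F = 0.816

Trapezoidal AUC_0→6.5 (rectal suppository):
  [0→2]: (0.0+313.3)/2 × 2 = 313.3
  [2→4]: (313.3+330.4)/2 × 2 = 643.7
  [4→6]: (330.4+282.9)/2 × 2 = 613.3
  [6→6.5]: (282.9+269.2)/2 × 0.5 = 138.025
  Sum = 1708.325 ng/mL·hr
Tail: C_last/k_e = 269.2/0.118 = 2281.356
AUC_0→∞ (rectal suppository) = 1708.325 + 2281.356 = 3989.681 ng/mL·hr
F = (AUC_ev/D_ev)/(AUC_iv/D_iv) = (3989.681/300)/(3260/200) = 13.2989/16.3 = 0.8159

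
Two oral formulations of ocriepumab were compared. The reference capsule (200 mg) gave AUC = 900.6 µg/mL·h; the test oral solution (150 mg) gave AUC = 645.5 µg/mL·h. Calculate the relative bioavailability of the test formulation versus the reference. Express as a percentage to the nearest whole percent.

F_rel = (AUC_test/D_test) / (AUC_ref/D_ref)
      = (645.5/150) / (900.6/200)
      = 4.30333 / 4.503 = 0.9557 = 95.57%

F_rel = 96%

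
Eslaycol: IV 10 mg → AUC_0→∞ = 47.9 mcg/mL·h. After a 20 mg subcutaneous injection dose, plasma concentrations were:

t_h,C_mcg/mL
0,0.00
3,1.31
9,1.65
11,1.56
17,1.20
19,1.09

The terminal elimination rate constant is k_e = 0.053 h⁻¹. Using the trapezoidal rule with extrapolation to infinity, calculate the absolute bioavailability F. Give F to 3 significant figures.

F = 0.472

Trapezoidal AUC_0→19 (subcutaneous injection):
  [0→3]: (0.00+1.31)/2 × 3 = 1.965
  [3→9]: (1.31+1.65)/2 × 6 = 8.88
  [9→11]: (1.65+1.56)/2 × 2 = 3.21
  [11→17]: (1.56+1.20)/2 × 6 = 8.28
  [17→19]: (1.20+1.09)/2 × 2 = 2.29
  Sum = 24.625 mcg/mL·h
Tail: C_last/k_e = 1.09/0.053 = 20.566
AUC_0→∞ (subcutaneous injection) = 24.625 + 20.566 = 45.191 mcg/mL·h
F = (AUC_ev/D_ev)/(AUC_iv/D_iv) = (45.191/20)/(47.9/10) = 2.25955/4.79 = 0.4717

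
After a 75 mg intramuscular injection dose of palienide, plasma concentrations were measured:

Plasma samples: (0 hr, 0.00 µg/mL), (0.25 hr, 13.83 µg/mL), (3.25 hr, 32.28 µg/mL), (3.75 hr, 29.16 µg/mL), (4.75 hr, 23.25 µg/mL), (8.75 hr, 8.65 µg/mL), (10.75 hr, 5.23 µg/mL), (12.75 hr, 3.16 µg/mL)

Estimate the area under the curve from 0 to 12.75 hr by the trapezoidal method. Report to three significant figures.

AUC = 199 µg/mL·hr

Trapezoidal AUC_0→12.75:
  [0→0.25]: (0.00+13.83)/2 × 0.25 = 1.72875
  [0.25→3.25]: (13.83+32.28)/2 × 3 = 69.165
  [3.25→3.75]: (32.28+29.16)/2 × 0.5 = 15.36
  [3.75→4.75]: (29.16+23.25)/2 × 1 = 26.205
  [4.75→8.75]: (23.25+8.65)/2 × 4 = 63.8
  [8.75→10.75]: (8.65+5.23)/2 × 2 = 13.88
  [10.75→12.75]: (5.23+3.16)/2 × 2 = 8.39
  Sum = 198.52875 µg/mL·hr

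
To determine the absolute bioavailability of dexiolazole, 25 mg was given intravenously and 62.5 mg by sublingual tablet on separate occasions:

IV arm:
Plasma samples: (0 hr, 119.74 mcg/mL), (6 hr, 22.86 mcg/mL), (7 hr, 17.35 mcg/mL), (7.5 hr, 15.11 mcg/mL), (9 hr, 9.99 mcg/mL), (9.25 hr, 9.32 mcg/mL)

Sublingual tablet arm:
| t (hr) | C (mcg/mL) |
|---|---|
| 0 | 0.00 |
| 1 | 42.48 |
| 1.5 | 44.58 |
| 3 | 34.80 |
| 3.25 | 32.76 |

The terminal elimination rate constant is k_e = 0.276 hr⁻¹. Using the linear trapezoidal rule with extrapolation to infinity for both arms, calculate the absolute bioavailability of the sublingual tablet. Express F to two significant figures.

F = 0.18

Trapezoidal AUC_0→9.25 (IV):
  [0→6]: (119.74+22.86)/2 × 6 = 427.8
  [6→7]: (22.86+17.35)/2 × 1 = 20.105
  [7→7.5]: (17.35+15.11)/2 × 0.5 = 8.115
  [7.5→9]: (15.11+9.99)/2 × 1.5 = 18.825
  [9→9.25]: (9.99+9.32)/2 × 0.25 = 2.41375
  Sum = 477.25875 mcg/mL·hr
IV tail: 9.32/0.276 = 33.768; AUC_iv,0→∞ = 477.25875 + 33.768 = 511.02675 mcg/mL·hr
Trapezoidal AUC_0→3.25 (sublingual tablet):
  [0→1]: (0.00+42.48)/2 × 1 = 21.24
  [1→1.5]: (42.48+44.58)/2 × 0.5 = 21.765
  [1.5→3]: (44.58+34.80)/2 × 1.5 = 59.535
  [3→3.25]: (34.80+32.76)/2 × 0.25 = 8.445
  Sum = 110.985 mcg/mL·hr
sublingual tablet tail: 32.76/0.276 = 118.696; AUC_ev,0→∞ = 110.985 + 118.696 = 229.681 mcg/mL·hr
F = (AUC_ev/D_ev)/(AUC_iv/D_iv) = (229.681/62.5)/(511.02675/25) = 3.674896/20.44107 = 0.1798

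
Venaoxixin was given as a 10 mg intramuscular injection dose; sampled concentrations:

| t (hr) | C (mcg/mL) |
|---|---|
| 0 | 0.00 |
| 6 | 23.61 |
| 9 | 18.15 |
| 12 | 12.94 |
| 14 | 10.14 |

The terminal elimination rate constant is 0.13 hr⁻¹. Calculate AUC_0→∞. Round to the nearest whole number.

AUC = 281 mcg/mL·hr

Trapezoidal AUC_0→14:
  [0→6]: (0.00+23.61)/2 × 6 = 70.83
  [6→9]: (23.61+18.15)/2 × 3 = 62.64
  [9→12]: (18.15+12.94)/2 × 3 = 46.635
  [12→14]: (12.94+10.14)/2 × 2 = 23.08
  Sum = 203.185 mcg/mL·hr
Extrapolated tail: C_last / k_e = 10.14 / 0.13 = 78.000
AUC_0→∞ = 203.185 + 78.000 = 281.185 mcg/mL·hr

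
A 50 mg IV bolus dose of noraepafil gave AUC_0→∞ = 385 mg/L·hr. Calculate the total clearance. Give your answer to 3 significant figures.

CL = Dose_iv / AUC_0→∞
   = 50 / 385 = 0.12987 L/hr

CL = 0.130 L/hr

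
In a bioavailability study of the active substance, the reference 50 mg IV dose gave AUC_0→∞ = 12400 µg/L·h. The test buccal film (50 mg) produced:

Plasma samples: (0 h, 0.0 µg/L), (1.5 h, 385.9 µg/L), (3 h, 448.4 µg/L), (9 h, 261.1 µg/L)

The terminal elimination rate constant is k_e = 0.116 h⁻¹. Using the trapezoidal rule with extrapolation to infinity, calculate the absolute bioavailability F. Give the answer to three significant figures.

F = 0.427

Trapezoidal AUC_0→9 (buccal film):
  [0→1.5]: (0.0+385.9)/2 × 1.5 = 289.425
  [1.5→3]: (385.9+448.4)/2 × 1.5 = 625.725
  [3→9]: (448.4+261.1)/2 × 6 = 2128.5
  Sum = 3043.65 µg/L·h
Tail: C_last/k_e = 261.1/0.116 = 2250.862
AUC_0→∞ (buccal film) = 3043.65 + 2250.862 = 5294.512 µg/L·h
F = (AUC_ev/D_ev)/(AUC_iv/D_iv) = (5294.512/50)/(12400/50) = 105.89024/248 = 0.4270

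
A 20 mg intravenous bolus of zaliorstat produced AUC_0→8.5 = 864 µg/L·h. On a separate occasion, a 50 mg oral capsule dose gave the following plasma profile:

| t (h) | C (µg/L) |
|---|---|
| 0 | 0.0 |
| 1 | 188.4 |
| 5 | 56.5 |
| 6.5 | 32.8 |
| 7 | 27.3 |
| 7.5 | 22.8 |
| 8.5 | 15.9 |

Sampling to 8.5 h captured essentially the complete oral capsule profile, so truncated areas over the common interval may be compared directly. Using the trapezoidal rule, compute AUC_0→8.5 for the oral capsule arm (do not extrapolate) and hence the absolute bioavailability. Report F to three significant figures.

Trapezoidal AUC_0→8.5 (oral capsule):
  [0→1]: (0.0+188.4)/2 × 1 = 94.2
  [1→5]: (188.4+56.5)/2 × 4 = 489.8
  [5→6.5]: (56.5+32.8)/2 × 1.5 = 66.975
  [6.5→7]: (32.8+27.3)/2 × 0.5 = 15.025
  [7→7.5]: (27.3+22.8)/2 × 0.5 = 12.525
  [7.5→8.5]: (22.8+15.9)/2 × 1 = 19.35
  Sum = 697.875 µg/L·h
F = (AUC_ev/D_ev)/(AUC_iv/D_iv) = (697.875/50)/(864/20) = 13.9575/43.2 = 0.3231

F = 0.323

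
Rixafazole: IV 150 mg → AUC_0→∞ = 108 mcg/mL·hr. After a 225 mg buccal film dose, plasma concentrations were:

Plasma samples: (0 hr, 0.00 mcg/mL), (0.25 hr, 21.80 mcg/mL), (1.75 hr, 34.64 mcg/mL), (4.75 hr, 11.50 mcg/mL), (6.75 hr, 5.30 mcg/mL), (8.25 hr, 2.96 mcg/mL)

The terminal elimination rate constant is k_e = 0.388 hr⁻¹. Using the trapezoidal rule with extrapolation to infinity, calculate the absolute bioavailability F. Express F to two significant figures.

Trapezoidal AUC_0→8.25 (buccal film):
  [0→0.25]: (0.00+21.80)/2 × 0.25 = 2.725
  [0.25→1.75]: (21.80+34.64)/2 × 1.5 = 42.33
  [1.75→4.75]: (34.64+11.50)/2 × 3 = 69.21
  [4.75→6.75]: (11.50+5.30)/2 × 2 = 16.8
  [6.75→8.25]: (5.30+2.96)/2 × 1.5 = 6.195
  Sum = 137.26 mcg/mL·hr
Tail: C_last/k_e = 2.96/0.388 = 7.629
AUC_0→∞ (buccal film) = 137.26 + 7.629 = 144.889 mcg/mL·hr
F = (AUC_ev/D_ev)/(AUC_iv/D_iv) = (144.889/225)/(108/150) = 0.643951/0.72 = 0.8944

F = 0.89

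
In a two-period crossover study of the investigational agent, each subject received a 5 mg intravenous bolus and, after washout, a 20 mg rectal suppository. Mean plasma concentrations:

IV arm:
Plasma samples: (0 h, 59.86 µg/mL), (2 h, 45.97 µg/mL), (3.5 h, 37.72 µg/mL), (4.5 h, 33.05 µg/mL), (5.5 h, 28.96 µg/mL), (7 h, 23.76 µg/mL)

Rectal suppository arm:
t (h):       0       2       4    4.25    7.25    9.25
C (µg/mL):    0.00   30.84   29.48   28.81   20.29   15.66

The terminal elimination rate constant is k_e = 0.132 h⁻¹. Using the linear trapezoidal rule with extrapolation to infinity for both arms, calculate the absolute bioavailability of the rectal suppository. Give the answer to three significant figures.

F = 0.180

Trapezoidal AUC_0→7 (IV):
  [0→2]: (59.86+45.97)/2 × 2 = 105.83
  [2→3.5]: (45.97+37.72)/2 × 1.5 = 62.7675
  [3.5→4.5]: (37.72+33.05)/2 × 1 = 35.385
  [4.5→5.5]: (33.05+28.96)/2 × 1 = 31.005
  [5.5→7]: (28.96+23.76)/2 × 1.5 = 39.54
  Sum = 274.5275 µg/mL·h
IV tail: 23.76/0.132 = 180.000; AUC_iv,0→∞ = 274.5275 + 180.000 = 454.5275 µg/mL·h
Trapezoidal AUC_0→9.25 (rectal suppository):
  [0→2]: (0.00+30.84)/2 × 2 = 30.84
  [2→4]: (30.84+29.48)/2 × 2 = 60.32
  [4→4.25]: (29.48+28.81)/2 × 0.25 = 7.28625
  [4.25→7.25]: (28.81+20.29)/2 × 3 = 73.65
  [7.25→9.25]: (20.29+15.66)/2 × 2 = 35.95
  Sum = 208.04625 µg/mL·h
rectal suppository tail: 15.66/0.132 = 118.636; AUC_ev,0→∞ = 208.04625 + 118.636 = 326.68225 µg/mL·h
F = (AUC_ev/D_ev)/(AUC_iv/D_iv) = (326.68225/20)/(454.5275/5) = 16.3341/90.9055 = 0.1797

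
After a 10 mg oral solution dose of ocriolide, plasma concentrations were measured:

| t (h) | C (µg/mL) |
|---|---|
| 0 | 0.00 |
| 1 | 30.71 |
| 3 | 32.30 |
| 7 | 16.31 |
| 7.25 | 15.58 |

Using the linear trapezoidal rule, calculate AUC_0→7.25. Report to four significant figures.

AUC = 179.6 µg/mL·h

Trapezoidal AUC_0→7.25:
  [0→1]: (0.00+30.71)/2 × 1 = 15.355
  [1→3]: (30.71+32.30)/2 × 2 = 63.01
  [3→7]: (32.30+16.31)/2 × 4 = 97.22
  [7→7.25]: (16.31+15.58)/2 × 0.25 = 3.98625
  Sum = 179.57125 µg/mL·h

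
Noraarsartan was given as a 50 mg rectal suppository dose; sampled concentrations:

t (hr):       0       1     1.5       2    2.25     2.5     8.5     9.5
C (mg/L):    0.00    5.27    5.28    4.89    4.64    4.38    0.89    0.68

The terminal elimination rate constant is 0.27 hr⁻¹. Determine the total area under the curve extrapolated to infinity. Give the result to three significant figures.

Trapezoidal AUC_0→9.5:
  [0→1]: (0.00+5.27)/2 × 1 = 2.635
  [1→1.5]: (5.27+5.28)/2 × 0.5 = 2.6375
  [1.5→2]: (5.28+4.89)/2 × 0.5 = 2.5425
  [2→2.25]: (4.89+4.64)/2 × 0.25 = 1.19125
  [2.25→2.5]: (4.64+4.38)/2 × 0.25 = 1.1275
  [2.5→8.5]: (4.38+0.89)/2 × 6 = 15.81
  [8.5→9.5]: (0.89+0.68)/2 × 1 = 0.785
  Sum = 26.72875 mg/L·hr
Extrapolated tail: C_last / k_e = 0.68 / 0.27 = 2.519
AUC_0→∞ = 26.72875 + 2.519 = 29.24775 mg/L·hr

AUC = 29.2 mg/L·hr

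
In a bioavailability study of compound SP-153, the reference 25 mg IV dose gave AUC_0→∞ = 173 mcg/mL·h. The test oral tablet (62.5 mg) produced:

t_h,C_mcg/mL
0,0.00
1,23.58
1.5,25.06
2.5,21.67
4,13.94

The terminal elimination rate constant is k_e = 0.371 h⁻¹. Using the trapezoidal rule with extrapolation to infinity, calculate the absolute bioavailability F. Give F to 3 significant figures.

F = 0.258

Trapezoidal AUC_0→4 (oral tablet):
  [0→1]: (0.00+23.58)/2 × 1 = 11.79
  [1→1.5]: (23.58+25.06)/2 × 0.5 = 12.16
  [1.5→2.5]: (25.06+21.67)/2 × 1 = 23.365
  [2.5→4]: (21.67+13.94)/2 × 1.5 = 26.7075
  Sum = 74.0225 mcg/mL·h
Tail: C_last/k_e = 13.94/0.371 = 37.574
AUC_0→∞ (oral tablet) = 74.0225 + 37.574 = 111.5965 mcg/mL·h
F = (AUC_ev/D_ev)/(AUC_iv/D_iv) = (111.5965/62.5)/(173/25) = 1.785544/6.92 = 0.2580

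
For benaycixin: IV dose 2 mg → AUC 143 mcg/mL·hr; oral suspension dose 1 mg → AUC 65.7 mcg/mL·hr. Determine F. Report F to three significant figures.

F = (AUC_ev / D_ev) / (AUC_iv / D_iv)
  = (65.7/1) / (143/2)
  = 65.7 / 71.5 = 0.9189

F = 0.919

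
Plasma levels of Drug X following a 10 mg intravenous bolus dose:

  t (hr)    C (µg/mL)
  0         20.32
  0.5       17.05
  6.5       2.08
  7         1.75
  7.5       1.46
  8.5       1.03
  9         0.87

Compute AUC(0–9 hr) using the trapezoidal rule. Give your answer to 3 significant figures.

AUC = 70.2 µg/mL·hr

Trapezoidal AUC_0→9:
  [0→0.5]: (20.32+17.05)/2 × 0.5 = 9.3425
  [0.5→6.5]: (17.05+2.08)/2 × 6 = 57.39
  [6.5→7]: (2.08+1.75)/2 × 0.5 = 0.9575
  [7→7.5]: (1.75+1.46)/2 × 0.5 = 0.8025
  [7.5→8.5]: (1.46+1.03)/2 × 1 = 1.245
  [8.5→9]: (1.03+0.87)/2 × 0.5 = 0.475
  Sum = 70.2125 µg/mL·hr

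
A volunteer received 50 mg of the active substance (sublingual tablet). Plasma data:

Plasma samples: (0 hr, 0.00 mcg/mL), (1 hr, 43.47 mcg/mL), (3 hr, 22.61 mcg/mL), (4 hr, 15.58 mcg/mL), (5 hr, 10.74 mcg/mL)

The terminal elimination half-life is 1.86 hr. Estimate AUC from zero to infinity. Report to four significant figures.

Trapezoidal AUC_0→5:
  [0→1]: (0.00+43.47)/2 × 1 = 21.735
  [1→3]: (43.47+22.61)/2 × 2 = 66.08
  [3→4]: (22.61+15.58)/2 × 1 = 19.095
  [4→5]: (15.58+10.74)/2 × 1 = 13.16
  Sum = 120.07 mcg/mL·hr
k_e = ln2 / t½ = 0.693147 / 1.86 = 0.3727 hr^-1
Extrapolated tail: C_last / k_e = 10.74 / 0.3727 = 28.817
AUC_0→∞ = 120.07 + 28.817 = 148.887 mcg/mL·hr

AUC = 148.9 mcg/mL·hr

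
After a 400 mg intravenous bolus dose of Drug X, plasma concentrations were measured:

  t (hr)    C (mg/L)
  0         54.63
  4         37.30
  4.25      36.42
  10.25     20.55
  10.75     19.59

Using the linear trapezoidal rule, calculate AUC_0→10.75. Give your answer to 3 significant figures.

Trapezoidal AUC_0→10.75:
  [0→4]: (54.63+37.30)/2 × 4 = 183.86
  [4→4.25]: (37.30+36.42)/2 × 0.25 = 9.215
  [4.25→10.25]: (36.42+20.55)/2 × 6 = 170.91
  [10.25→10.75]: (20.55+19.59)/2 × 0.5 = 10.035
  Sum = 374.02 mg/L·hr

AUC = 374 mg/L·hr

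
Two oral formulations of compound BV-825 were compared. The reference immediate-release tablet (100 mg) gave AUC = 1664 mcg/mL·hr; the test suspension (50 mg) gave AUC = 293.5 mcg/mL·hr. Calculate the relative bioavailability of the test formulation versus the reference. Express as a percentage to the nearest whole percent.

F_rel = (AUC_test/D_test) / (AUC_ref/D_ref)
      = (293.5/50) / (1664/100)
      = 5.87 / 16.64 = 0.3528 = 35.28%

F_rel = 35%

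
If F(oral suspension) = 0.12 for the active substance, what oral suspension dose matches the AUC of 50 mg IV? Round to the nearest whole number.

D_oral = 417 mg

For equal systemic exposure: F × D_ev = D_iv
D_ev = D_iv / F = 50 / 0.12 = 416.667 mg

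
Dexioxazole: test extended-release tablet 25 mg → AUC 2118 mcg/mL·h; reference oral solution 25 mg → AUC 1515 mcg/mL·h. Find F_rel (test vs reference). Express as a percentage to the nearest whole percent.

F_rel = 140%

F_rel = (AUC_test/D_test) / (AUC_ref/D_ref)
      = (2118/25) / (1515/25)
      = 84.72 / 60.6 = 1.3980 = 139.80%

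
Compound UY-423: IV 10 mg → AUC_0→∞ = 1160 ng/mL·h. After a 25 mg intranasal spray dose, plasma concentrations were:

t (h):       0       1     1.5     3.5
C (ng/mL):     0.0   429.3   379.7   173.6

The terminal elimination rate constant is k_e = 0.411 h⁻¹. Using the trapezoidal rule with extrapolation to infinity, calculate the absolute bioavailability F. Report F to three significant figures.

F = 0.480

Trapezoidal AUC_0→3.5 (intranasal spray):
  [0→1]: (0.0+429.3)/2 × 1 = 214.65
  [1→1.5]: (429.3+379.7)/2 × 0.5 = 202.25
  [1.5→3.5]: (379.7+173.6)/2 × 2 = 553.3
  Sum = 970.2 ng/mL·h
Tail: C_last/k_e = 173.6/0.411 = 422.384
AUC_0→∞ (intranasal spray) = 970.2 + 422.384 = 1392.584 ng/mL·h
F = (AUC_ev/D_ev)/(AUC_iv/D_iv) = (1392.584/25)/(1160/10) = 55.70336/116 = 0.4802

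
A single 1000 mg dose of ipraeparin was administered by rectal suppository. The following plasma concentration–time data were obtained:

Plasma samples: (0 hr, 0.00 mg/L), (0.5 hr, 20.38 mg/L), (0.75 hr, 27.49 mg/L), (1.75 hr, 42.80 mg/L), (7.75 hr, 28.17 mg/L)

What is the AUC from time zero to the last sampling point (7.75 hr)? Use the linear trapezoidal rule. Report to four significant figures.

AUC = 259.1 mg/L·hr

Trapezoidal AUC_0→7.75:
  [0→0.5]: (0.00+20.38)/2 × 0.5 = 5.095
  [0.5→0.75]: (20.38+27.49)/2 × 0.25 = 5.98375
  [0.75→1.75]: (27.49+42.80)/2 × 1 = 35.145
  [1.75→7.75]: (42.80+28.17)/2 × 6 = 212.91
  Sum = 259.13375 mg/L·hr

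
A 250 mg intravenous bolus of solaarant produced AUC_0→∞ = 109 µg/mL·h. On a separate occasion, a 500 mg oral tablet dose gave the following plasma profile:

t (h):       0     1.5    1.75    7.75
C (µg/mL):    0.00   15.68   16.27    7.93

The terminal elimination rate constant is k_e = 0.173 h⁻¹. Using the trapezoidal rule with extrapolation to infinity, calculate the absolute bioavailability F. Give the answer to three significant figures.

F = 0.616

Trapezoidal AUC_0→7.75 (oral tablet):
  [0→1.5]: (0.00+15.68)/2 × 1.5 = 11.76
  [1.5→1.75]: (15.68+16.27)/2 × 0.25 = 3.99375
  [1.75→7.75]: (16.27+7.93)/2 × 6 = 72.6
  Sum = 88.35375 µg/mL·h
Tail: C_last/k_e = 7.93/0.173 = 45.838
AUC_0→∞ (oral tablet) = 88.35375 + 45.838 = 134.19175 µg/mL·h
F = (AUC_ev/D_ev)/(AUC_iv/D_iv) = (134.19175/500)/(109/250) = 0.2683835/0.436 = 0.6156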